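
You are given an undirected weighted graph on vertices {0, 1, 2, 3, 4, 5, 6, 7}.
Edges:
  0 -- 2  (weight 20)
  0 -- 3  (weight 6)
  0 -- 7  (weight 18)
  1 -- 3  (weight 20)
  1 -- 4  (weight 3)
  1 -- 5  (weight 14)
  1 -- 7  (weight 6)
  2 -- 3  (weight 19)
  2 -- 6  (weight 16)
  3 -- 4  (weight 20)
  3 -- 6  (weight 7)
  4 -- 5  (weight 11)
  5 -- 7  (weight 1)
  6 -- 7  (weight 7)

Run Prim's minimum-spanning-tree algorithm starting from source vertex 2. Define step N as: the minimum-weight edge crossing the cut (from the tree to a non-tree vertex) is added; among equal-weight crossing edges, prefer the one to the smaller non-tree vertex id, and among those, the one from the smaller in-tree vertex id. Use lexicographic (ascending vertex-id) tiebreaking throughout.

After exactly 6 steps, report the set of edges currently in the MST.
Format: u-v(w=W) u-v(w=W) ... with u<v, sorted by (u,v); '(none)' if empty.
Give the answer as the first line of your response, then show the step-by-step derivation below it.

0-3(w=6) 1-7(w=6) 2-6(w=16) 3-6(w=7) 5-7(w=1) 6-7(w=7)

step 1: add edge 2-6 (w=16); MST = {2-6(w=16)}
step 2: add edge 3-6 (w=7); MST = {2-6(w=16) 3-6(w=7)}
step 3: add edge 0-3 (w=6); MST = {0-3(w=6) 2-6(w=16) 3-6(w=7)}
step 4: add edge 6-7 (w=7); MST = {0-3(w=6) 2-6(w=16) 3-6(w=7) 6-7(w=7)}
step 5: add edge 5-7 (w=1); MST = {0-3(w=6) 2-6(w=16) 3-6(w=7) 5-7(w=1) 6-7(w=7)}
step 6: add edge 1-7 (w=6); MST = {0-3(w=6) 1-7(w=6) 2-6(w=16) 3-6(w=7) 5-7(w=1) 6-7(w=7)}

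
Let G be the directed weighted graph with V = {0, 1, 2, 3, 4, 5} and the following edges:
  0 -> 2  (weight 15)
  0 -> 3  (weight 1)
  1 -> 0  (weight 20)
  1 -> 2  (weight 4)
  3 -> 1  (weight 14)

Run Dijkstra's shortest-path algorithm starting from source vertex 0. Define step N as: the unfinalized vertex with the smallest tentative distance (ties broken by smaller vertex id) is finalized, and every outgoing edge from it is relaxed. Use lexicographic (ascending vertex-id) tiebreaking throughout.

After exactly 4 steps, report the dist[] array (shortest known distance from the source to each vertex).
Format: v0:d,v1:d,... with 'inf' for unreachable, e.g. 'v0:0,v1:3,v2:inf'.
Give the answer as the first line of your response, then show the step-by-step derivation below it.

v0:0,v1:15,v2:15,v3:1,v4:inf,v5:inf

step 1: dist = v0:0,v1:inf,v2:15,v3:1,v4:inf,v5:inf
step 2: dist = v0:0,v1:15,v2:15,v3:1,v4:inf,v5:inf
step 3: dist = v0:0,v1:15,v2:15,v3:1,v4:inf,v5:inf
step 4: dist = v0:0,v1:15,v2:15,v3:1,v4:inf,v5:inf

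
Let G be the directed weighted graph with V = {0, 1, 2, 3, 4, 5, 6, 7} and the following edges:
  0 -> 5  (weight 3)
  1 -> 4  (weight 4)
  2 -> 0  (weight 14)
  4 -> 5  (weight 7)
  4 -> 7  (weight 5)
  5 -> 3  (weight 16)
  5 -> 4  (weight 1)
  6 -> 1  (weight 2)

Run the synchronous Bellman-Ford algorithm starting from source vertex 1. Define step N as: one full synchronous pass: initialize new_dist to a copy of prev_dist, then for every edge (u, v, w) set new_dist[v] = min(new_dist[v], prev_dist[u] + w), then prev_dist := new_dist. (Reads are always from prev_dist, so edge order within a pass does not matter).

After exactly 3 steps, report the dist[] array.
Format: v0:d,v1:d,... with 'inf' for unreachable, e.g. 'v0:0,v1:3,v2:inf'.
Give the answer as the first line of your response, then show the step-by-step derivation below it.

v0:inf,v1:0,v2:inf,v3:27,v4:4,v5:11,v6:inf,v7:9

step 1: dist = v0:inf,v1:0,v2:inf,v3:inf,v4:4,v5:inf,v6:inf,v7:inf
step 2: dist = v0:inf,v1:0,v2:inf,v3:inf,v4:4,v5:11,v6:inf,v7:9
step 3: dist = v0:inf,v1:0,v2:inf,v3:27,v4:4,v5:11,v6:inf,v7:9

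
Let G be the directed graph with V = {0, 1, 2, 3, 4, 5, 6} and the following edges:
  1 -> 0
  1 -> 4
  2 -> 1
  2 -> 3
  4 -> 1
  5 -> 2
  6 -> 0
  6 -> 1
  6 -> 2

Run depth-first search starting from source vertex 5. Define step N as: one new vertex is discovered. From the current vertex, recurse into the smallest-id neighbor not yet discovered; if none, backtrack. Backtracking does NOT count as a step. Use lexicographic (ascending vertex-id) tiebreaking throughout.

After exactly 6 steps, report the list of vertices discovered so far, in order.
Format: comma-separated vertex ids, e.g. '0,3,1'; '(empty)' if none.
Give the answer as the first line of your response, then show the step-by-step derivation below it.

5,2,1,0,4,3

step 1: discover 5; path=5; order=5
step 2: discover 2; path=5>2; order=5,2
step 3: discover 1; path=5>2>1; order=5,2,1
step 4: discover 0; path=5>2>1>0; order=5,2,1,0
step 5: discover 4; path=5>2>1>4; order=5,2,1,0,4
step 6: discover 3; path=5>2>3; order=5,2,1,0,4,3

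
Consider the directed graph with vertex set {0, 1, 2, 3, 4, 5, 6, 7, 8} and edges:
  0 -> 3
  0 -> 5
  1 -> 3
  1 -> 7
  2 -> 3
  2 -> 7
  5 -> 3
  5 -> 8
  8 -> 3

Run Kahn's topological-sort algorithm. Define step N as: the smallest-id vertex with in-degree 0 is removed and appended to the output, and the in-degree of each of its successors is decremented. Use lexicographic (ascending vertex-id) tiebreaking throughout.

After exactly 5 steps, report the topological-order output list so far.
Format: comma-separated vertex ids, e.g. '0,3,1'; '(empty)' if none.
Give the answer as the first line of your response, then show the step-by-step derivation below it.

0,1,2,4,5

step 1: output 0; order=[0]; indeg=(0,0,0,4,0,0,0,2,1)
step 2: output 1; order=[0,1]; indeg=(0,0,0,3,0,0,0,1,1)
step 3: output 2; order=[0,1,2]; indeg=(0,0,0,2,0,0,0,0,1)
step 4: output 4; order=[0,1,2,4]; indeg=(0,0,0,2,0,0,0,0,1)
step 5: output 5; order=[0,1,2,4,5]; indeg=(0,0,0,1,0,0,0,0,0)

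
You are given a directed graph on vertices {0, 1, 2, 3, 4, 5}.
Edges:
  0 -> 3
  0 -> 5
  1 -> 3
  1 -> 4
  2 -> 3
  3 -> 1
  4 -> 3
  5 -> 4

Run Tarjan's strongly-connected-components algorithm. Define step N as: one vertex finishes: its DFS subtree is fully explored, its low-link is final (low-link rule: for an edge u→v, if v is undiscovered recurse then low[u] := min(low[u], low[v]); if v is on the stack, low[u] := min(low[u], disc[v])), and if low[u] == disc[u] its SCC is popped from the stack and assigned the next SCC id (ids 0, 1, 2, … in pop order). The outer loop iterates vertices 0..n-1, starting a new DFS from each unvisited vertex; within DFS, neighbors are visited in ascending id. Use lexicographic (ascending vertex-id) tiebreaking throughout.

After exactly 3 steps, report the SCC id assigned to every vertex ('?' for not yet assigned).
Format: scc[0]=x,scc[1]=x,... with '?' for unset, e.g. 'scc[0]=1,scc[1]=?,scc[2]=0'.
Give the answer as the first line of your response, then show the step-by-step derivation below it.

scc[0]=?,scc[1]=0,scc[2]=?,scc[3]=0,scc[4]=0,scc[5]=?

step 1: low=(low[0]=0,low[1]=1,low[2]=?,low[3]=1,low[4]=1,low[5]=?); scc=(scc[0]=?,scc[1]=?,scc[2]=?,scc[3]=?,scc[4]=?,scc[5]=?)
step 2: low=(low[0]=0,low[1]=1,low[2]=?,low[3]=1,low[4]=1,low[5]=?); scc=(scc[0]=?,scc[1]=?,scc[2]=?,scc[3]=?,scc[4]=?,scc[5]=?)
step 3: low=(low[0]=0,low[1]=1,low[2]=?,low[3]=1,low[4]=1,low[5]=?); scc=(scc[0]=?,scc[1]=0,scc[2]=?,scc[3]=0,scc[4]=0,scc[5]=?)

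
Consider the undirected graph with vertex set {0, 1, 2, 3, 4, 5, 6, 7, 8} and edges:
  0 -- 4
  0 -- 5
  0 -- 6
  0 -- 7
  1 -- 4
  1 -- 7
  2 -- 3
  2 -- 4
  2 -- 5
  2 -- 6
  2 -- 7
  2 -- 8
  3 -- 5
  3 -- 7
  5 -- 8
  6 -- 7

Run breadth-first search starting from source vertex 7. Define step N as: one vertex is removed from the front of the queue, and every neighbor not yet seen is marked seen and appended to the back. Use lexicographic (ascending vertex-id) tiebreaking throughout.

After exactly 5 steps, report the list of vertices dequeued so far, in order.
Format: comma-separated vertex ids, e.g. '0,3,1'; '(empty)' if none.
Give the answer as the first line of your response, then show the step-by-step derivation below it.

7,0,1,2,3

step 1: dequeue 7; queue=[0,1,2,3,6]; order=7
step 2: dequeue 0; queue=[1,2,3,6,4,5]; order=7,0
step 3: dequeue 1; queue=[2,3,6,4,5]; order=7,0,1
step 4: dequeue 2; queue=[3,6,4,5,8]; order=7,0,1,2
step 5: dequeue 3; queue=[6,4,5,8]; order=7,0,1,2,3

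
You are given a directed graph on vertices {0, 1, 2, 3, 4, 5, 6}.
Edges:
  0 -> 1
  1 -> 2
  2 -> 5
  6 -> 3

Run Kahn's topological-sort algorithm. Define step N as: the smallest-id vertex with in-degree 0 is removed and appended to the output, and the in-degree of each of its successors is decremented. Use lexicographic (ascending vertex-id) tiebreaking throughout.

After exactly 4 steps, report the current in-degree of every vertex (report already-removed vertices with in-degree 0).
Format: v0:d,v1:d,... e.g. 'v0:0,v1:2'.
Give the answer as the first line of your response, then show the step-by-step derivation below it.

v0:0,v1:0,v2:0,v3:1,v4:0,v5:0,v6:0

step 1: output 0; order=[0]; indeg=(0,0,1,1,0,1,0)
step 2: output 1; order=[0,1]; indeg=(0,0,0,1,0,1,0)
step 3: output 2; order=[0,1,2]; indeg=(0,0,0,1,0,0,0)
step 4: output 4; order=[0,1,2,4]; indeg=(0,0,0,1,0,0,0)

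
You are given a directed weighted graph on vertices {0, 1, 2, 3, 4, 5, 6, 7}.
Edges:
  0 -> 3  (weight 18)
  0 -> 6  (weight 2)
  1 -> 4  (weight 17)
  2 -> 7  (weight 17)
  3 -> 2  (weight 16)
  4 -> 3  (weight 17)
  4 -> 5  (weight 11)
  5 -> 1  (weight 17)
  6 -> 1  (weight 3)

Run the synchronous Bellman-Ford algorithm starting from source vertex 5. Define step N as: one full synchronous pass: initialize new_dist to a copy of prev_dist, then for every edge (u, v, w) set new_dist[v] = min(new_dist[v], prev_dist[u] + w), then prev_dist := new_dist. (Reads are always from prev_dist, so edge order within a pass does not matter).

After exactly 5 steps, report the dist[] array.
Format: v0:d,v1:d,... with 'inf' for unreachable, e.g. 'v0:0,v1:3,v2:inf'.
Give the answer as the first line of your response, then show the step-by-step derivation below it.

v0:inf,v1:17,v2:67,v3:51,v4:34,v5:0,v6:inf,v7:84

step 1: dist = v0:inf,v1:17,v2:inf,v3:inf,v4:inf,v5:0,v6:inf,v7:inf
step 2: dist = v0:inf,v1:17,v2:inf,v3:inf,v4:34,v5:0,v6:inf,v7:inf
step 3: dist = v0:inf,v1:17,v2:inf,v3:51,v4:34,v5:0,v6:inf,v7:inf
step 4: dist = v0:inf,v1:17,v2:67,v3:51,v4:34,v5:0,v6:inf,v7:inf
step 5: dist = v0:inf,v1:17,v2:67,v3:51,v4:34,v5:0,v6:inf,v7:84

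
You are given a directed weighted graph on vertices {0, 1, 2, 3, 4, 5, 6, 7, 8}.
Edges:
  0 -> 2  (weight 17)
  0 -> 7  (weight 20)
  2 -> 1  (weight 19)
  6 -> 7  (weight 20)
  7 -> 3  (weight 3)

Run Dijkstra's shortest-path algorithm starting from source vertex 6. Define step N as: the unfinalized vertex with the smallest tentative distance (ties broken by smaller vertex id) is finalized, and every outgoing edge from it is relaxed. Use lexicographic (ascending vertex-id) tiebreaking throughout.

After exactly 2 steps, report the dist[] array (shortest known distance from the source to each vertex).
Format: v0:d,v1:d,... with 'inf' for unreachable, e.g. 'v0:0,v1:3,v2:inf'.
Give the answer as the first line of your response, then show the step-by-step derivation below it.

v0:inf,v1:inf,v2:inf,v3:23,v4:inf,v5:inf,v6:0,v7:20,v8:inf

step 1: dist = v0:inf,v1:inf,v2:inf,v3:inf,v4:inf,v5:inf,v6:0,v7:20,v8:inf
step 2: dist = v0:inf,v1:inf,v2:inf,v3:23,v4:inf,v5:inf,v6:0,v7:20,v8:inf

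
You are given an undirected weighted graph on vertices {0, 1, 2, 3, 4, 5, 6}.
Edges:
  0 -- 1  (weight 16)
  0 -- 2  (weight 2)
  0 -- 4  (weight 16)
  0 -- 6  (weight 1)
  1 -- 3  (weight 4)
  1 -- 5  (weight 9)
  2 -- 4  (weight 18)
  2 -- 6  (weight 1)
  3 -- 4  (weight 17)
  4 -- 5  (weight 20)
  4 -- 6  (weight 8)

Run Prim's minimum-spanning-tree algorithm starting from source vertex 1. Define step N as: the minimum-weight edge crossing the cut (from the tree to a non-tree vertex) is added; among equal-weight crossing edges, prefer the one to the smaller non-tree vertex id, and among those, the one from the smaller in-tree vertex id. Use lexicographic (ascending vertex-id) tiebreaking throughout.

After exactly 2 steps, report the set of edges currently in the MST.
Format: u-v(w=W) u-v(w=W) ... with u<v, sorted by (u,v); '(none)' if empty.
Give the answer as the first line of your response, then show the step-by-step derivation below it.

1-3(w=4) 1-5(w=9)

step 1: add edge 1-3 (w=4); MST = {1-3(w=4)}
step 2: add edge 1-5 (w=9); MST = {1-3(w=4) 1-5(w=9)}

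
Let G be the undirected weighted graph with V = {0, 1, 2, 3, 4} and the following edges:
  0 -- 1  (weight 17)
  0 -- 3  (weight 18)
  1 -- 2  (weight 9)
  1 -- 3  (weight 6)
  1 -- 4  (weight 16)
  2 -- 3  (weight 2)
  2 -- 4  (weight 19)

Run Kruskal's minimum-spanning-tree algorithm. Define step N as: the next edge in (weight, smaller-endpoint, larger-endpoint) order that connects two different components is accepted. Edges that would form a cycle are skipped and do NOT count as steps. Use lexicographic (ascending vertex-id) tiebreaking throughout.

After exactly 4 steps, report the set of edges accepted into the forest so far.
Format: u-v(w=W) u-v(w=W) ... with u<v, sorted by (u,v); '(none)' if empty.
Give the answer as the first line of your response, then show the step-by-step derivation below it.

0-1(w=17) 1-3(w=6) 1-4(w=16) 2-3(w=2)

step 1: add edge 2-3 (w=2); MST = {2-3(w=2)}
step 2: add edge 1-3 (w=6); MST = {1-3(w=6) 2-3(w=2)}
step 3: add edge 1-4 (w=16); MST = {1-3(w=6) 1-4(w=16) 2-3(w=2)}
step 4: add edge 0-1 (w=17); MST = {0-1(w=17) 1-3(w=6) 1-4(w=16) 2-3(w=2)}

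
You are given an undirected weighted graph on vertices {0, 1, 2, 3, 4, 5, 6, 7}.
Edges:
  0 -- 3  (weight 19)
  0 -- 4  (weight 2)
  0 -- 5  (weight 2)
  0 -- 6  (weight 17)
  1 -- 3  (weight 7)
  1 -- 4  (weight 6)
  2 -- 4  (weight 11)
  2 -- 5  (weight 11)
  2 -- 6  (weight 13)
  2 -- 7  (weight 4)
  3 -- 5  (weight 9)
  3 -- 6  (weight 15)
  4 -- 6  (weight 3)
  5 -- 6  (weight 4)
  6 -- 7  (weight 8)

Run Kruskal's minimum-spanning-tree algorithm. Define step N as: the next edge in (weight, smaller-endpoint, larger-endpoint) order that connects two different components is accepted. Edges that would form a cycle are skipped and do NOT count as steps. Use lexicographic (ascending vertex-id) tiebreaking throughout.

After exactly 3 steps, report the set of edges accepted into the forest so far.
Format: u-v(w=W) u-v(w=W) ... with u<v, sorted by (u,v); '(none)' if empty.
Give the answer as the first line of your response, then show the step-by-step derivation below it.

0-4(w=2) 0-5(w=2) 4-6(w=3)

step 1: add edge 0-4 (w=2); MST = {0-4(w=2)}
step 2: add edge 0-5 (w=2); MST = {0-4(w=2) 0-5(w=2)}
step 3: add edge 4-6 (w=3); MST = {0-4(w=2) 0-5(w=2) 4-6(w=3)}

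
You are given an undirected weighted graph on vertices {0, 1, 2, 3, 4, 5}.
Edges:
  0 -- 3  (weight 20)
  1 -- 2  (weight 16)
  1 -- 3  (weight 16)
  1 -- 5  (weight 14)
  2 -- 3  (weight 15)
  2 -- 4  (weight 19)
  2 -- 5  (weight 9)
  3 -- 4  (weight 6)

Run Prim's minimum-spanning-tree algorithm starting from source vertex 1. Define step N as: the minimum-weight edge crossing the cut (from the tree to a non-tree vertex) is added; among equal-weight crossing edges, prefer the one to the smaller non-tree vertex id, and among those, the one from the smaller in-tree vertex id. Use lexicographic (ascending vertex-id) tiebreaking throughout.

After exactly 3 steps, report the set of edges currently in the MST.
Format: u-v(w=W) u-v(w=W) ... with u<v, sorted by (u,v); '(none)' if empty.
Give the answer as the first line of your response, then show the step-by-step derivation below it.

1-5(w=14) 2-3(w=15) 2-5(w=9)

step 1: add edge 1-5 (w=14); MST = {1-5(w=14)}
step 2: add edge 2-5 (w=9); MST = {1-5(w=14) 2-5(w=9)}
step 3: add edge 2-3 (w=15); MST = {1-5(w=14) 2-3(w=15) 2-5(w=9)}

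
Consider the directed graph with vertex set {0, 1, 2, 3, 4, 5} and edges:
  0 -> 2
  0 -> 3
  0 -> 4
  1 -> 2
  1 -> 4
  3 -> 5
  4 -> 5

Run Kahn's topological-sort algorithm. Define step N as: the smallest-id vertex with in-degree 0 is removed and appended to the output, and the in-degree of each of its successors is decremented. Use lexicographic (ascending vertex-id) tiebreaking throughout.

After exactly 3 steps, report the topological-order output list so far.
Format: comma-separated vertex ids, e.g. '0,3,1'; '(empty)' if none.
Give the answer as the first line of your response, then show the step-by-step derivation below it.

0,1,2

step 1: output 0; order=[0]; indeg=(0,0,1,0,1,2)
step 2: output 1; order=[0,1]; indeg=(0,0,0,0,0,2)
step 3: output 2; order=[0,1,2]; indeg=(0,0,0,0,0,2)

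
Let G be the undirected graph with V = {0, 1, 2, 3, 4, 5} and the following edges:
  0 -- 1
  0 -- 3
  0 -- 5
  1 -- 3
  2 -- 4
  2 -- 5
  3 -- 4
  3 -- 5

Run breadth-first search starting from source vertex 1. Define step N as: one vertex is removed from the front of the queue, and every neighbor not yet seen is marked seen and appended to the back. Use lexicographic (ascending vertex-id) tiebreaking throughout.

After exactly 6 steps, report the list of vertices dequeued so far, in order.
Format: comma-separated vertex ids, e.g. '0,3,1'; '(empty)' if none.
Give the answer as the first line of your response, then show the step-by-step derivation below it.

1,0,3,5,4,2

step 1: dequeue 1; queue=[0,3]; order=1
step 2: dequeue 0; queue=[3,5]; order=1,0
step 3: dequeue 3; queue=[5,4]; order=1,0,3
step 4: dequeue 5; queue=[4,2]; order=1,0,3,5
step 5: dequeue 4; queue=[2]; order=1,0,3,5,4
step 6: dequeue 2; queue=[(empty)]; order=1,0,3,5,4,2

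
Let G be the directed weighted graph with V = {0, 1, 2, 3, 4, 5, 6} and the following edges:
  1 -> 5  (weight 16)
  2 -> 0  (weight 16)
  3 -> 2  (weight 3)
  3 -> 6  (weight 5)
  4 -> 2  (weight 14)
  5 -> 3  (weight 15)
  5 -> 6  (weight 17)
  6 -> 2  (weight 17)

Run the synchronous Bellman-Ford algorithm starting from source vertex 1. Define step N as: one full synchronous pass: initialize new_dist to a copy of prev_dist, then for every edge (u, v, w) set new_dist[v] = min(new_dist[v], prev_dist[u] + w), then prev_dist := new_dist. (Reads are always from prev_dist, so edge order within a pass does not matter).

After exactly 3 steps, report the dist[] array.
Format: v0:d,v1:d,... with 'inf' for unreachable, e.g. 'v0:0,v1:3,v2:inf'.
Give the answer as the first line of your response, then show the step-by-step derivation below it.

v0:inf,v1:0,v2:34,v3:31,v4:inf,v5:16,v6:33

step 1: dist = v0:inf,v1:0,v2:inf,v3:inf,v4:inf,v5:16,v6:inf
step 2: dist = v0:inf,v1:0,v2:inf,v3:31,v4:inf,v5:16,v6:33
step 3: dist = v0:inf,v1:0,v2:34,v3:31,v4:inf,v5:16,v6:33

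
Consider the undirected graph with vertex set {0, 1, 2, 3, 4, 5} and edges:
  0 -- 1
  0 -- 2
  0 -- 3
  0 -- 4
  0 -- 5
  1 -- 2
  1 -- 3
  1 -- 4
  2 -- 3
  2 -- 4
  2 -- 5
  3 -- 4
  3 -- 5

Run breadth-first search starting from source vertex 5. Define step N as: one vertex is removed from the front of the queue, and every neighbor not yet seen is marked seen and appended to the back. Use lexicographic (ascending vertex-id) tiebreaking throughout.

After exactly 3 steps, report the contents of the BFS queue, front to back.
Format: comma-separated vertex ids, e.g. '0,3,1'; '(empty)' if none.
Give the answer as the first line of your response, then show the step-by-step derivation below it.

3,1,4

step 1: dequeue 5; queue=[0,2,3]; order=5
step 2: dequeue 0; queue=[2,3,1,4]; order=5,0
step 3: dequeue 2; queue=[3,1,4]; order=5,0,2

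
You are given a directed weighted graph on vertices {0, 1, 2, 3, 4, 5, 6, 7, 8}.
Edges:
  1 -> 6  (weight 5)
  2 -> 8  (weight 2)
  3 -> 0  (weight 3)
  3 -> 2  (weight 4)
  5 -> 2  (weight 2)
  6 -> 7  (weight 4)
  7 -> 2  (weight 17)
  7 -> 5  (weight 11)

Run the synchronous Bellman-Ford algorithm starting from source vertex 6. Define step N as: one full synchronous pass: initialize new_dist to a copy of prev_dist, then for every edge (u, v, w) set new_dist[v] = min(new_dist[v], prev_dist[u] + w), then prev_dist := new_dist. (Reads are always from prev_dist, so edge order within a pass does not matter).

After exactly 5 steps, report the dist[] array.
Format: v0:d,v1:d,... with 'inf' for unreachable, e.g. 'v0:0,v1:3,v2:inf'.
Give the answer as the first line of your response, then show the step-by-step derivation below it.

v0:inf,v1:inf,v2:17,v3:inf,v4:inf,v5:15,v6:0,v7:4,v8:19

step 1: dist = v0:inf,v1:inf,v2:inf,v3:inf,v4:inf,v5:inf,v6:0,v7:4,v8:inf
step 2: dist = v0:inf,v1:inf,v2:21,v3:inf,v4:inf,v5:15,v6:0,v7:4,v8:inf
step 3: dist = v0:inf,v1:inf,v2:17,v3:inf,v4:inf,v5:15,v6:0,v7:4,v8:23
step 4: dist = v0:inf,v1:inf,v2:17,v3:inf,v4:inf,v5:15,v6:0,v7:4,v8:19
step 5: dist = v0:inf,v1:inf,v2:17,v3:inf,v4:inf,v5:15,v6:0,v7:4,v8:19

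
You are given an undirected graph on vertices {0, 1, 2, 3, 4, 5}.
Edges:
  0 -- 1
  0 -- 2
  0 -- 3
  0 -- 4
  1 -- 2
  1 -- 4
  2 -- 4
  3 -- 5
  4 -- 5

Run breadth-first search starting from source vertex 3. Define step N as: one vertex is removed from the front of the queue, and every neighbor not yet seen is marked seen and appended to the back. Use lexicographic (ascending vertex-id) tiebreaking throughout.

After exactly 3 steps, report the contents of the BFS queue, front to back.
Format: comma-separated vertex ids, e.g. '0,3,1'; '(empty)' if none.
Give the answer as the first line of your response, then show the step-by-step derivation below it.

1,2,4

step 1: dequeue 3; queue=[0,5]; order=3
step 2: dequeue 0; queue=[5,1,2,4]; order=3,0
step 3: dequeue 5; queue=[1,2,4]; order=3,0,5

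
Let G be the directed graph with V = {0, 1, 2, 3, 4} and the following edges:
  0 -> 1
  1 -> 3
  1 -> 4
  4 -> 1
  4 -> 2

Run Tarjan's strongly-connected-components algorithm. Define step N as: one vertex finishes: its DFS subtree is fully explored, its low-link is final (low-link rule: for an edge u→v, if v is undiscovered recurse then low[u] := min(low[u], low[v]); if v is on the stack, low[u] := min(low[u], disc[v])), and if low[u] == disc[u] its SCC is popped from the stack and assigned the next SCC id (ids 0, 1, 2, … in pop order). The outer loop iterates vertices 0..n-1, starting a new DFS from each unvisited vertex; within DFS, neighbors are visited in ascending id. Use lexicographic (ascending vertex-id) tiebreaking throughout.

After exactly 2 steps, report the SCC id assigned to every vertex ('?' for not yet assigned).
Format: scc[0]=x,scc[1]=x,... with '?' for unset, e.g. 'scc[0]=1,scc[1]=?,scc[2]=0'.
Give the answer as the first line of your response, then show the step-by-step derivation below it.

scc[0]=?,scc[1]=?,scc[2]=1,scc[3]=0,scc[4]=?

step 1: low=(low[0]=0,low[1]=1,low[2]=?,low[3]=2,low[4]=?); scc=(scc[0]=?,scc[1]=?,scc[2]=?,scc[3]=0,scc[4]=?)
step 2: low=(low[0]=0,low[1]=1,low[2]=4,low[3]=2,low[4]=1); scc=(scc[0]=?,scc[1]=?,scc[2]=1,scc[3]=0,scc[4]=?)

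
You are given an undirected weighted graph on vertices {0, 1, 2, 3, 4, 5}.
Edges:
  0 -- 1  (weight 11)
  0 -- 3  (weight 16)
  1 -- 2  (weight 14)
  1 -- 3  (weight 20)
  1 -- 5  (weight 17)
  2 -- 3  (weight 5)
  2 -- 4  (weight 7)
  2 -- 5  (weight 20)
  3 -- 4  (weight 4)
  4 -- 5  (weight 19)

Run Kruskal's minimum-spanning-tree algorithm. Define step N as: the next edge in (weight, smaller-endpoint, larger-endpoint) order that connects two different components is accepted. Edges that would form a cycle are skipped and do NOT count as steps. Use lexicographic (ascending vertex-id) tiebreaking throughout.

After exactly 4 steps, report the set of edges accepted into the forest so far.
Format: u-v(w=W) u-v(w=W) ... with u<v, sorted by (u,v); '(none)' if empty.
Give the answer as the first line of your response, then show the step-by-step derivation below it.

0-1(w=11) 1-2(w=14) 2-3(w=5) 3-4(w=4)

step 1: add edge 3-4 (w=4); MST = {3-4(w=4)}
step 2: add edge 2-3 (w=5); MST = {2-3(w=5) 3-4(w=4)}
step 3: add edge 0-1 (w=11); MST = {0-1(w=11) 2-3(w=5) 3-4(w=4)}
step 4: add edge 1-2 (w=14); MST = {0-1(w=11) 1-2(w=14) 2-3(w=5) 3-4(w=4)}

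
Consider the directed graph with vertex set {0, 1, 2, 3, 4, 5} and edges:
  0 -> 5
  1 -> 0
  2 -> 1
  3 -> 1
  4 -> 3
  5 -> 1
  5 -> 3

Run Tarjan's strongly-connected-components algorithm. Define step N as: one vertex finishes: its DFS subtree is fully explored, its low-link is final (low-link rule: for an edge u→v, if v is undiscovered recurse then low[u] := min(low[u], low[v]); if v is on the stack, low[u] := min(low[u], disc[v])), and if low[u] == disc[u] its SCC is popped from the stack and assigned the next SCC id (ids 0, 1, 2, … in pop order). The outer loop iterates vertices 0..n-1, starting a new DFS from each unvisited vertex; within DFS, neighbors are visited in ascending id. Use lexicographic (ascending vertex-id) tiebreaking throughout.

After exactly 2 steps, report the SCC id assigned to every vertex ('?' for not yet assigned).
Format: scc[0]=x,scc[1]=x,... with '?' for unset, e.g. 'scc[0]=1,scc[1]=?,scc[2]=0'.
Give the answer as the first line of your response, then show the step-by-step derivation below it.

scc[0]=?,scc[1]=?,scc[2]=?,scc[3]=?,scc[4]=?,scc[5]=?

step 1: low=(low[0]=0,low[1]=0,low[2]=?,low[3]=?,low[4]=?,low[5]=1); scc=(scc[0]=?,scc[1]=?,scc[2]=?,scc[3]=?,scc[4]=?,scc[5]=?)
step 2: low=(low[0]=0,low[1]=0,low[2]=?,low[3]=2,low[4]=?,low[5]=0); scc=(scc[0]=?,scc[1]=?,scc[2]=?,scc[3]=?,scc[4]=?,scc[5]=?)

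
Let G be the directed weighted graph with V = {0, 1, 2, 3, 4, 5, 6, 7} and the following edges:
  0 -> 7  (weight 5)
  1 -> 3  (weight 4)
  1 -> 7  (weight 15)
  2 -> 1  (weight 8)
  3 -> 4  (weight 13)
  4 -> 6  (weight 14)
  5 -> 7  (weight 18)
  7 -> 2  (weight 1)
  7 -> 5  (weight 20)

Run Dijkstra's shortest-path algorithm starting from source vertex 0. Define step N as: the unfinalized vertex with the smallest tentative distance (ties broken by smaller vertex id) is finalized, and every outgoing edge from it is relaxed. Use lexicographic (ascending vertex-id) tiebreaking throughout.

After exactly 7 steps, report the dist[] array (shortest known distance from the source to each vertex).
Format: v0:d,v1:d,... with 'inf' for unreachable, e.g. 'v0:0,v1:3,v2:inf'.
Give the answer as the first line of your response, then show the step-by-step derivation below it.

v0:0,v1:14,v2:6,v3:18,v4:31,v5:25,v6:45,v7:5

step 1: dist = v0:0,v1:inf,v2:inf,v3:inf,v4:inf,v5:inf,v6:inf,v7:5
step 2: dist = v0:0,v1:inf,v2:6,v3:inf,v4:inf,v5:25,v6:inf,v7:5
step 3: dist = v0:0,v1:14,v2:6,v3:inf,v4:inf,v5:25,v6:inf,v7:5
step 4: dist = v0:0,v1:14,v2:6,v3:18,v4:inf,v5:25,v6:inf,v7:5
step 5: dist = v0:0,v1:14,v2:6,v3:18,v4:31,v5:25,v6:inf,v7:5
step 6: dist = v0:0,v1:14,v2:6,v3:18,v4:31,v5:25,v6:inf,v7:5
step 7: dist = v0:0,v1:14,v2:6,v3:18,v4:31,v5:25,v6:45,v7:5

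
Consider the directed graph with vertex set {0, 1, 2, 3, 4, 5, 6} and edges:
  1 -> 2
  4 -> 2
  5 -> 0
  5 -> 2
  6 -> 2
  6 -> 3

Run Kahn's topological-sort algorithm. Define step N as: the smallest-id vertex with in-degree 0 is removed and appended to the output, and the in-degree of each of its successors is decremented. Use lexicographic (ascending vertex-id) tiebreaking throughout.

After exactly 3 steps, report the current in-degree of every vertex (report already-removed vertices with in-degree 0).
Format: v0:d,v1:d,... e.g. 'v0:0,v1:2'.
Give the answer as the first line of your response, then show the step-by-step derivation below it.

v0:0,v1:0,v2:1,v3:1,v4:0,v5:0,v6:0

step 1: output 1; order=[1]; indeg=(1,0,3,1,0,0,0)
step 2: output 4; order=[1,4]; indeg=(1,0,2,1,0,0,0)
step 3: output 5; order=[1,4,5]; indeg=(0,0,1,1,0,0,0)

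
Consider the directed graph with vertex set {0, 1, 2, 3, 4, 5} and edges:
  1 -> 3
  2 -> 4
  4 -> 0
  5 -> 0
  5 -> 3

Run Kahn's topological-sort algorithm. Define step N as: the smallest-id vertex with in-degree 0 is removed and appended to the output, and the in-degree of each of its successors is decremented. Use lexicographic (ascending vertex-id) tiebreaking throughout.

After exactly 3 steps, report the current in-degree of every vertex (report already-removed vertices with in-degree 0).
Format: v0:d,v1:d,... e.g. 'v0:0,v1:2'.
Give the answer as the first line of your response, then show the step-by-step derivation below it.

v0:1,v1:0,v2:0,v3:1,v4:0,v5:0

step 1: output 1; order=[1]; indeg=(2,0,0,1,1,0)
step 2: output 2; order=[1,2]; indeg=(2,0,0,1,0,0)
step 3: output 4; order=[1,2,4]; indeg=(1,0,0,1,0,0)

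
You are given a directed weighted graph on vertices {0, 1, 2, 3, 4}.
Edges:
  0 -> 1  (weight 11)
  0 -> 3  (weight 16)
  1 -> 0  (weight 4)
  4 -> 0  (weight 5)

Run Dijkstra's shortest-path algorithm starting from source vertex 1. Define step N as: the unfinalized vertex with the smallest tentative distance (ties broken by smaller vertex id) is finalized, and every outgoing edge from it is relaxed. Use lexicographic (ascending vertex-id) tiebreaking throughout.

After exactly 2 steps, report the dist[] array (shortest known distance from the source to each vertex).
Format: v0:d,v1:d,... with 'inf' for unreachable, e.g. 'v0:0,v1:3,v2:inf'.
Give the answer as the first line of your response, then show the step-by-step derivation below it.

v0:4,v1:0,v2:inf,v3:20,v4:inf

step 1: dist = v0:4,v1:0,v2:inf,v3:inf,v4:inf
step 2: dist = v0:4,v1:0,v2:inf,v3:20,v4:inf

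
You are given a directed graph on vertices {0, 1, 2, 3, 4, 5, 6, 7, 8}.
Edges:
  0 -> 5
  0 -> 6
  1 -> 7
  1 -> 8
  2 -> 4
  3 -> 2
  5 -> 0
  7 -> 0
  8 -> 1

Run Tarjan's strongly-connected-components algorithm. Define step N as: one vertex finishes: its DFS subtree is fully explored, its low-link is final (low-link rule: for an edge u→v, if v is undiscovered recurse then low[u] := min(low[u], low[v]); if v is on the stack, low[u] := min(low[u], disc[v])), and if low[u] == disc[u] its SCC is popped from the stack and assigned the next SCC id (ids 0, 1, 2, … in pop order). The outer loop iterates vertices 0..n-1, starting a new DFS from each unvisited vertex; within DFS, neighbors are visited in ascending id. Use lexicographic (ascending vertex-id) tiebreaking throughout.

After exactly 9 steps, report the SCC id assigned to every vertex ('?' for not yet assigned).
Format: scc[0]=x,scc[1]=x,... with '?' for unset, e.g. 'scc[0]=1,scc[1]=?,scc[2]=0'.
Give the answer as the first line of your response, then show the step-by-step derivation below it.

scc[0]=1,scc[1]=3,scc[2]=5,scc[3]=6,scc[4]=4,scc[5]=1,scc[6]=0,scc[7]=2,scc[8]=3

step 1: low=(low[0]=0,low[1]=?,low[2]=?,low[3]=?,low[4]=?,low[5]=0,low[6]=?,low[7]=?,low[8]=?); scc=(scc[0]=?,scc[1]=?,scc[2]=?,scc[3]=?,scc[4]=?,scc[5]=?,scc[6]=?,scc[7]=?,scc[8]=?)
step 2: low=(low[0]=0,low[1]=?,low[2]=?,low[3]=?,low[4]=?,low[5]=0,low[6]=2,low[7]=?,low[8]=?); scc=(scc[0]=?,scc[1]=?,scc[2]=?,scc[3]=?,scc[4]=?,scc[5]=?,scc[6]=0,scc[7]=?,scc[8]=?)
step 3: low=(low[0]=0,low[1]=?,low[2]=?,low[3]=?,low[4]=?,low[5]=0,low[6]=2,low[7]=?,low[8]=?); scc=(scc[0]=1,scc[1]=?,scc[2]=?,scc[3]=?,scc[4]=?,scc[5]=1,scc[6]=0,scc[7]=?,scc[8]=?)
step 4: low=(low[0]=0,low[1]=3,low[2]=?,low[3]=?,low[4]=?,low[5]=0,low[6]=2,low[7]=4,low[8]=?); scc=(scc[0]=1,scc[1]=?,scc[2]=?,scc[3]=?,scc[4]=?,scc[5]=1,scc[6]=0,scc[7]=2,scc[8]=?)
step 5: low=(low[0]=0,low[1]=3,low[2]=?,low[3]=?,low[4]=?,low[5]=0,low[6]=2,low[7]=4,low[8]=3); scc=(scc[0]=1,scc[1]=?,scc[2]=?,scc[3]=?,scc[4]=?,scc[5]=1,scc[6]=0,scc[7]=2,scc[8]=?)
step 6: low=(low[0]=0,low[1]=3,low[2]=?,low[3]=?,low[4]=?,low[5]=0,low[6]=2,low[7]=4,low[8]=3); scc=(scc[0]=1,scc[1]=3,scc[2]=?,scc[3]=?,scc[4]=?,scc[5]=1,scc[6]=0,scc[7]=2,scc[8]=3)
step 7: low=(low[0]=0,low[1]=3,low[2]=6,low[3]=?,low[4]=7,low[5]=0,low[6]=2,low[7]=4,low[8]=3); scc=(scc[0]=1,scc[1]=3,scc[2]=?,scc[3]=?,scc[4]=4,scc[5]=1,scc[6]=0,scc[7]=2,scc[8]=3)
step 8: low=(low[0]=0,low[1]=3,low[2]=6,low[3]=?,low[4]=7,low[5]=0,low[6]=2,low[7]=4,low[8]=3); scc=(scc[0]=1,scc[1]=3,scc[2]=5,scc[3]=?,scc[4]=4,scc[5]=1,scc[6]=0,scc[7]=2,scc[8]=3)
step 9: low=(low[0]=0,low[1]=3,low[2]=6,low[3]=8,low[4]=7,low[5]=0,low[6]=2,low[7]=4,low[8]=3); scc=(scc[0]=1,scc[1]=3,scc[2]=5,scc[3]=6,scc[4]=4,scc[5]=1,scc[6]=0,scc[7]=2,scc[8]=3)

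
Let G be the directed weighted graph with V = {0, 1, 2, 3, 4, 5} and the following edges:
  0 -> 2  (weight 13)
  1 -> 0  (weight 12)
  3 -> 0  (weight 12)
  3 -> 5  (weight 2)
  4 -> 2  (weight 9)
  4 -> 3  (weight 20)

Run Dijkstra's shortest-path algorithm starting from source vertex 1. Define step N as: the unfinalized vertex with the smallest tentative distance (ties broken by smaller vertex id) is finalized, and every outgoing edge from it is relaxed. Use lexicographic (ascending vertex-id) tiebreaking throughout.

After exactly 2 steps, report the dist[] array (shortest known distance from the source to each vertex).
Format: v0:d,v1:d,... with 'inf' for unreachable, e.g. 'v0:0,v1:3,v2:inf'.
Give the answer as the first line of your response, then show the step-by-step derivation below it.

v0:12,v1:0,v2:25,v3:inf,v4:inf,v5:inf

step 1: dist = v0:12,v1:0,v2:inf,v3:inf,v4:inf,v5:inf
step 2: dist = v0:12,v1:0,v2:25,v3:inf,v4:inf,v5:inf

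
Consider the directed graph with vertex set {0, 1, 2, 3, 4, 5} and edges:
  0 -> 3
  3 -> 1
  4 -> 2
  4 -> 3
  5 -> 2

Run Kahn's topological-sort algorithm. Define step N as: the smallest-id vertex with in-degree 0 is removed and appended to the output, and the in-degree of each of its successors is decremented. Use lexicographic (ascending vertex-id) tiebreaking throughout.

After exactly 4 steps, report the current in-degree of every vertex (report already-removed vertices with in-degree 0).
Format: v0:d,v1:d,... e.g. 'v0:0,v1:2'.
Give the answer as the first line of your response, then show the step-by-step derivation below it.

v0:0,v1:0,v2:1,v3:0,v4:0,v5:0

step 1: output 0; order=[0]; indeg=(0,1,2,1,0,0)
step 2: output 4; order=[0,4]; indeg=(0,1,1,0,0,0)
step 3: output 3; order=[0,4,3]; indeg=(0,0,1,0,0,0)
step 4: output 1; order=[0,4,3,1]; indeg=(0,0,1,0,0,0)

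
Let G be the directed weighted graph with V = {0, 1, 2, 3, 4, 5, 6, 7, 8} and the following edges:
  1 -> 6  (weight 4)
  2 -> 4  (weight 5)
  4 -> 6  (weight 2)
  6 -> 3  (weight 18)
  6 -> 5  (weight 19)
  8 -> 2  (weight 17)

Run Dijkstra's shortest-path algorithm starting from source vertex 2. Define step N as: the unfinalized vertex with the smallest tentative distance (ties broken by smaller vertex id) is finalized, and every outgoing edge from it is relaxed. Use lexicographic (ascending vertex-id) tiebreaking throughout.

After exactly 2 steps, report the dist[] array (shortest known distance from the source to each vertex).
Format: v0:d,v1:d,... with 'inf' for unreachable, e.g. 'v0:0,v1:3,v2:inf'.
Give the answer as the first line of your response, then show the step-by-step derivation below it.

v0:inf,v1:inf,v2:0,v3:inf,v4:5,v5:inf,v6:7,v7:inf,v8:inf

step 1: dist = v0:inf,v1:inf,v2:0,v3:inf,v4:5,v5:inf,v6:inf,v7:inf,v8:inf
step 2: dist = v0:inf,v1:inf,v2:0,v3:inf,v4:5,v5:inf,v6:7,v7:inf,v8:inf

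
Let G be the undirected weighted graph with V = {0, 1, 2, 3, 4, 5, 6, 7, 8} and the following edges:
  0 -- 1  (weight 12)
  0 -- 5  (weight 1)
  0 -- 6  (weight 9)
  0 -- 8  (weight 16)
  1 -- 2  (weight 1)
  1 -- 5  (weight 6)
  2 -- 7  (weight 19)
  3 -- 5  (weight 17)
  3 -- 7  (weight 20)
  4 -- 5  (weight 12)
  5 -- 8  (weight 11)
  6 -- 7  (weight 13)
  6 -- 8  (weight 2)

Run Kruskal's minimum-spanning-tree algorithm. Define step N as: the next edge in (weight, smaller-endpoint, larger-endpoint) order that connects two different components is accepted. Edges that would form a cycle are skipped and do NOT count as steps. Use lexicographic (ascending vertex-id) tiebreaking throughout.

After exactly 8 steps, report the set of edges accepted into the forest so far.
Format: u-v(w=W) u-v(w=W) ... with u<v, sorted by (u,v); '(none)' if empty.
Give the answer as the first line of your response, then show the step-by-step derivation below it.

0-5(w=1) 0-6(w=9) 1-2(w=1) 1-5(w=6) 3-5(w=17) 4-5(w=12) 6-7(w=13) 6-8(w=2)

step 1: add edge 0-5 (w=1); MST = {0-5(w=1)}
step 2: add edge 1-2 (w=1); MST = {0-5(w=1) 1-2(w=1)}
step 3: add edge 6-8 (w=2); MST = {0-5(w=1) 1-2(w=1) 6-8(w=2)}
step 4: add edge 1-5 (w=6); MST = {0-5(w=1) 1-2(w=1) 1-5(w=6) 6-8(w=2)}
step 5: add edge 0-6 (w=9); MST = {0-5(w=1) 0-6(w=9) 1-2(w=1) 1-5(w=6) 6-8(w=2)}
step 6: add edge 4-5 (w=12); MST = {0-5(w=1) 0-6(w=9) 1-2(w=1) 1-5(w=6) 4-5(w=12) 6-8(w=2)}
step 7: add edge 6-7 (w=13); MST = {0-5(w=1) 0-6(w=9) 1-2(w=1) 1-5(w=6) 4-5(w=12) 6-7(w=13) 6-8(w=2)}
step 8: add edge 3-5 (w=17); MST = {0-5(w=1) 0-6(w=9) 1-2(w=1) 1-5(w=6) 3-5(w=17) 4-5(w=12) 6-7(w=13) 6-8(w=2)}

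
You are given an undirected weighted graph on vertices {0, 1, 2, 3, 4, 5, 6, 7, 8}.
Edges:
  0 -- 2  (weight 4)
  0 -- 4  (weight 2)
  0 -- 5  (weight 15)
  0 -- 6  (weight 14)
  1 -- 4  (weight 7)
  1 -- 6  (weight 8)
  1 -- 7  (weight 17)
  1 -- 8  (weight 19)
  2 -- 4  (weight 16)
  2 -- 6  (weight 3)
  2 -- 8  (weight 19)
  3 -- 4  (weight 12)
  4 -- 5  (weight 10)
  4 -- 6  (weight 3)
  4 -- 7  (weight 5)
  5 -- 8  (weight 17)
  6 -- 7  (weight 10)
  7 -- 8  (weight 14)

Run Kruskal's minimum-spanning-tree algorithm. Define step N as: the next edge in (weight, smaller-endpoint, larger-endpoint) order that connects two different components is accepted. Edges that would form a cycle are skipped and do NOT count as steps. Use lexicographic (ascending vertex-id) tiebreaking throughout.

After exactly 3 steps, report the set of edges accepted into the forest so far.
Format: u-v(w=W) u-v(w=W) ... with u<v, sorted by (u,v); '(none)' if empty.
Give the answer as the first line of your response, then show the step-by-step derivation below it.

0-4(w=2) 2-6(w=3) 4-6(w=3)

step 1: add edge 0-4 (w=2); MST = {0-4(w=2)}
step 2: add edge 2-6 (w=3); MST = {0-4(w=2) 2-6(w=3)}
step 3: add edge 4-6 (w=3); MST = {0-4(w=2) 2-6(w=3) 4-6(w=3)}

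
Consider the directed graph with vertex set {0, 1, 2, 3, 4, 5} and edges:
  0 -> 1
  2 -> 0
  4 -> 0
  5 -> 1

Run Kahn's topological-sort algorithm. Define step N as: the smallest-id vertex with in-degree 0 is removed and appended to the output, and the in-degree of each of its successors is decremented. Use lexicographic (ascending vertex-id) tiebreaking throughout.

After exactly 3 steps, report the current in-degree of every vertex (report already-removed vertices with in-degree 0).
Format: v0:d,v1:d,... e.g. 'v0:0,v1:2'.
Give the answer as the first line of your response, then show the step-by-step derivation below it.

v0:0,v1:2,v2:0,v3:0,v4:0,v5:0

step 1: output 2; order=[2]; indeg=(1,2,0,0,0,0)
step 2: output 3; order=[2,3]; indeg=(1,2,0,0,0,0)
step 3: output 4; order=[2,3,4]; indeg=(0,2,0,0,0,0)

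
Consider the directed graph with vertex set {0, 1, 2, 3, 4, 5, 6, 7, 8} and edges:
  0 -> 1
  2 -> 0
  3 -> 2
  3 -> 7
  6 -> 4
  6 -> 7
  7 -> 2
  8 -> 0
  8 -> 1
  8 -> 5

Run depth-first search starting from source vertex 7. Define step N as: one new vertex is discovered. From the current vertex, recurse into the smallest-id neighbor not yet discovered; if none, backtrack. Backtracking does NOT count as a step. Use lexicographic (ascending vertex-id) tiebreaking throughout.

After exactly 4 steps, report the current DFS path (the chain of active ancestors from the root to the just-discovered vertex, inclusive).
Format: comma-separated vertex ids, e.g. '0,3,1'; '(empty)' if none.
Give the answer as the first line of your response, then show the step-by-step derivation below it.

7,2,0,1

step 1: discover 7; path=7; order=7
step 2: discover 2; path=7>2; order=7,2
step 3: discover 0; path=7>2>0; order=7,2,0
step 4: discover 1; path=7>2>0>1; order=7,2,0,1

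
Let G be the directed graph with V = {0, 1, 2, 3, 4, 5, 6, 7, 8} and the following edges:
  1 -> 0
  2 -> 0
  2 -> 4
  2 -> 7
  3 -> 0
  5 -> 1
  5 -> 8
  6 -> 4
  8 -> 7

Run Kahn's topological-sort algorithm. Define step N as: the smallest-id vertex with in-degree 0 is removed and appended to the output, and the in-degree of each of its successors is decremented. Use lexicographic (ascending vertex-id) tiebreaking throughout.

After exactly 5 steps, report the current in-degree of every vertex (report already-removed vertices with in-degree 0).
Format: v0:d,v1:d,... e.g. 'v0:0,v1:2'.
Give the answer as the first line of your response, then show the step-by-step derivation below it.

v0:0,v1:0,v2:0,v3:0,v4:1,v5:0,v6:0,v7:1,v8:0

step 1: output 2; order=[2]; indeg=(2,1,0,0,1,0,0,1,1)
step 2: output 3; order=[2,3]; indeg=(1,1,0,0,1,0,0,1,1)
step 3: output 5; order=[2,3,5]; indeg=(1,0,0,0,1,0,0,1,0)
step 4: output 1; order=[2,3,5,1]; indeg=(0,0,0,0,1,0,0,1,0)
step 5: output 0; order=[2,3,5,1,0]; indeg=(0,0,0,0,1,0,0,1,0)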